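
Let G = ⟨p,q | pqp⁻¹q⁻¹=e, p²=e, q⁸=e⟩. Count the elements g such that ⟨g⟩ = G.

⟨g⟩ = G would require ord(g) = |G| = 16, but the maximum element order in G is 8 < 16. So G is not cyclic and no single element generates it: the count is 0.

Answer: 0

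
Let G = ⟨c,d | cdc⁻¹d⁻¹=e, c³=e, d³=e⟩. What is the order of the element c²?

Compute successive powers until reaching e:
  (c²)¹ = c², (c²)² = c, (c²)³ = e.
The smallest positive k with (c²)ᵏ = e is 3.

Answer: 3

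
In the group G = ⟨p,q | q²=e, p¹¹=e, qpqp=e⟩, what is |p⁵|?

Compute successive powers until reaching e:
  (p⁵)¹ = p⁵, (p⁵)² = p¹⁰, (p⁵)³ = p⁴, (p⁵)⁴ = p⁹, (p⁵)⁵ = p³, (p⁵)⁶ = p⁸, (p⁵)⁷ = p², (p⁵)⁸ = p⁷, (p⁵)⁹ = p, (p⁵)¹⁰ = p⁶, (p⁵)¹¹ = e.
The smallest positive k with (p⁵)ᵏ = e is 11.

Answer: 11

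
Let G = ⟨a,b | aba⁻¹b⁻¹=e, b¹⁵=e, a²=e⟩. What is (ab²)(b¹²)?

Compute (ab²) · (b¹²) by multiplying left to right and reducing via the relations at each step:
  (ab²) · b¹² = ab¹⁴

Answer: ab¹⁴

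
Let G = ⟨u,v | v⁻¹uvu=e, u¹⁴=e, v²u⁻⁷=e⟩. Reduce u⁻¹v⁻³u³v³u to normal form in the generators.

Multiply left to right, reducing at each step:
  (u¹³) · v⁻³ = u⁶v⁻¹
  (u⁶v⁻¹) · u³ = u³v⁻¹
  (u³v⁻¹) · v³ = u¹⁰
  (u¹⁰) · u = u¹¹

Answer: u¹¹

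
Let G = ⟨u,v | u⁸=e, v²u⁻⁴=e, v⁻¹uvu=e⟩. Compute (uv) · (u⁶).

Compute (uv) · (u⁶) by multiplying left to right and reducing via the relations at each step:
  (uv) · u⁶ = u³v

Answer: u³v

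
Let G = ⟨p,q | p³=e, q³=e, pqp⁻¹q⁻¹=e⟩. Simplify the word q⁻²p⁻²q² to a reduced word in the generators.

Multiply left to right, reducing at each step:
  q · p⁻² = pq
  (pq) · q² = p

Answer: p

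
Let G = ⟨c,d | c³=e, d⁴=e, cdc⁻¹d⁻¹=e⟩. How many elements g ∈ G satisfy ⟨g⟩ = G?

G is cyclic of order 12. An element generates G iff its order is 12, and a cyclic group of order 12 has exactly φ(12) = 4 such elements.

Answer: 4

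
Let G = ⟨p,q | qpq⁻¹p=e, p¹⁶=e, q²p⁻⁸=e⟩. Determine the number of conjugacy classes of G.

The conjugacy classes (representative and size) are:
  [e] (size 1), [p] (size 2), [p¹⁴] (size 2), [p¹³] (size 2), [p¹²] (size 2), [p⁵] (size 2), [p¹⁰] (size 2), [p⁷] (size 2), [p⁸] (size 1), [q⁻¹] (size 8), [p⁷q⁻¹] (size 8).
Class equation: 1 + 2 + 2 + 2 + 2 + 2 + 2 + 2 + 1 + 8 + 8 = 32 = |G|. So G has 11 conjugacy classes.

Answer: 11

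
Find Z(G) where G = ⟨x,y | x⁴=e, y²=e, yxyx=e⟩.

An element z ∈ Z(G) iff z commutes with every generator.
For example x² is central: (x²)·x = x³ = x·(x²); (x²)·y = x²y = y·(x²).
Whereas x ∉ Z(G) since x·y = xy ≠ x³y = y·x.
Checking each of the 8 elements this way gives Z(G) = {e, x²}, of order 2.

Answer: {e, x²}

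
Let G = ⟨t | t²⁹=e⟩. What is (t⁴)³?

Compute successive powers of (t⁴), reducing at each step:
  (t⁴)²: (t⁴) · t⁴ = t⁸
  (t⁴)³: (t⁸) · t⁴ = t¹²

Answer: t¹²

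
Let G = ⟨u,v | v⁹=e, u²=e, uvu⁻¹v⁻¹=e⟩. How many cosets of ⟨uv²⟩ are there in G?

First find ord(uv²) by computing successive powers:
  (uv²)¹ = uv², (uv²)² = v⁴, (uv²)³ = uv⁶, (uv²)⁴ = v⁸, (uv²)⁵ = uv, (uv²)⁶ = v³, (uv²)⁷ = uv⁵, (uv²)⁸ = v⁷, (uv²)⁹ = u, (uv²)¹⁰ = v², (uv²)¹¹ = uv⁴, (uv²)¹² = v⁶, (uv²)¹³ = uv⁸, (uv²)¹⁴ = v, (uv²)¹⁵ = uv³, (uv²)¹⁶ = v⁵, (uv²)¹⁷ = uv⁷, (uv²)¹⁸ = e.
So |⟨uv²⟩| = ord(uv²) = 18. With |G| = 18, by Lagrange [G : ⟨uv²⟩] = 18/18 = 1.

Answer: 1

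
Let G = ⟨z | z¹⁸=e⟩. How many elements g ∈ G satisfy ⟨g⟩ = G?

G is cyclic of order 18. An element generates G iff its order is 18, and a cyclic group of order 18 has exactly φ(18) = 6 such elements.

Answer: 6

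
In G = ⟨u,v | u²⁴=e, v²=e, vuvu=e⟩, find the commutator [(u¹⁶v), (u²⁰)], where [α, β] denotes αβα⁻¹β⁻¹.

[(u¹⁶v), (u²⁰)] = (u¹⁶v)·(u²⁰)·(u¹⁶v)⁻¹·(u²⁰)⁻¹.
  (u¹⁶v) · (u²⁰) = u²⁰v
  (u²⁰v) · (u¹⁶v) = u⁴
  (u⁴) · (u⁴) = u⁸

Answer: u⁸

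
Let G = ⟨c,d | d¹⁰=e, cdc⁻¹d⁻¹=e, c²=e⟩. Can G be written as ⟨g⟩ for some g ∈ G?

|G| = 20, but the maximum element order in G is 10 < 20. No single element generates all of G, so G is not cyclic.

Answer: No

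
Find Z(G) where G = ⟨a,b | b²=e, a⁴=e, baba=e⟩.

An element z ∈ Z(G) iff z commutes with every generator.
For example a² is central: (a²)·a = a³ = a·(a²); (a²)·b = a²b = b·(a²).
Whereas a ∉ Z(G) since a·b = ab ≠ a³b = b·a.
Checking each of the 8 elements this way gives Z(G) = {e, a²}, of order 2.

Answer: {e, a²}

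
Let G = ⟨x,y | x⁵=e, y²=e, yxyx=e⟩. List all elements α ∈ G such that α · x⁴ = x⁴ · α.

⟨x⁴⟩ ⊆ C_G(x⁴) since powers of x⁴ commute with x⁴; so |C_G(x⁴)| ≥ |⟨x⁴⟩| = 5.
By orbit–stabilizer, |C_G(x⁴)| = |G| / |conj. class of x⁴| = 10 / 2 = 5.
The 5 elements commuting with x⁴ are {e, x, x², x³, x⁴}.

Answer: {e, x, x², x³, x⁴}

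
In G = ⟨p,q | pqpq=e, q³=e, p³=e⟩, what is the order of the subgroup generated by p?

|⟨p⟩| equals the order of p. Compute successive powers until reaching e:
  p¹ = p, p² = p², p³ = e.
The smallest positive k with pᵏ = e is 3, so |⟨p⟩| = 3.

Answer: 3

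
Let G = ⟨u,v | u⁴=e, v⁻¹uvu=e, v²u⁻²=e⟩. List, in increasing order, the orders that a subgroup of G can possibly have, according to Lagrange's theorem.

|G| = 8 = 2³. By Lagrange's theorem the order of any subgroup divides 8; the divisors of 8 are 1, 2, 4, 8.

Answer: 1, 2, 4, 8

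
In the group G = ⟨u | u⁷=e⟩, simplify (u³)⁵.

Compute successive powers of (u³), reducing at each step:
  (u³)²: (u³) · u³ = u⁶
  (u³)³: (u⁶) · u³ = u²
  (u³)⁴: (u²) · u³ = u⁵
  (u³)⁵: (u⁵) · u³ = u

Answer: u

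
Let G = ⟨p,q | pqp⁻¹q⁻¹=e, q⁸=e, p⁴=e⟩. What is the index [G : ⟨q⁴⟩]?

First find ord(q⁴) by computing successive powers:
  (q⁴)¹ = q⁴, (q⁴)² = e.
So |⟨q⁴⟩| = ord(q⁴) = 2. With |G| = 32, by Lagrange [G : ⟨q⁴⟩] = 32/2 = 16.

Answer: 16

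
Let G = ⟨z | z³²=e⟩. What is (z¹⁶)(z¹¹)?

Compute (z¹⁶) · (z¹¹) by multiplying left to right and reducing via the relations at each step:
  (z¹⁶) · z¹¹ = z²⁷

Answer: z²⁷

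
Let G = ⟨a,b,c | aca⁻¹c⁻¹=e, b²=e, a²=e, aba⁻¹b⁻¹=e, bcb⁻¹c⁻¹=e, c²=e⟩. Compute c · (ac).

Compute c · (ac) by multiplying left to right and reducing via the relations at each step:
  c · a = ac
  (ac) · c = a

Answer: a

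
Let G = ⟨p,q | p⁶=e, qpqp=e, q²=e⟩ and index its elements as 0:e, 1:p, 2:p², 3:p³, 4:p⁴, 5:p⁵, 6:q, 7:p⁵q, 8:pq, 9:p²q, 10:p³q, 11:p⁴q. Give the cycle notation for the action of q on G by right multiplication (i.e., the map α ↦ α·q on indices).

(0 6)(1 8)(2 9)(3 10)(4 11)(5 7)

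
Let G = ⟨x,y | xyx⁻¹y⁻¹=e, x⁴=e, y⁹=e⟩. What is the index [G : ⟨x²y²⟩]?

First find ord(x²y²) by computing successive powers:
  (x²y²)¹ = x²y², (x²y²)² = y⁴, (x²y²)³ = x²y⁶, (x²y²)⁴ = y⁸, (x²y²)⁵ = x²y, (x²y²)⁶ = y³, (x²y²)⁷ = x²y⁵, (x²y²)⁸ = y⁷, (x²y²)⁹ = x², (x²y²)¹⁰ = y², (x²y²)¹¹ = x²y⁴, (x²y²)¹² = y⁶, (x²y²)¹³ = x²y⁸, (x²y²)¹⁴ = y, (x²y²)¹⁵ = x²y³, (x²y²)¹⁶ = y⁵, (x²y²)¹⁷ = x²y⁷, (x²y²)¹⁸ = e.
So |⟨x²y²⟩| = ord(x²y²) = 18. With |G| = 36, by Lagrange [G : ⟨x²y²⟩] = 36/18 = 2.

Answer: 2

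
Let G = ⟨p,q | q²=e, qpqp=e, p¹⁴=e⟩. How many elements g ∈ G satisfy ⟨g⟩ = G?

⟨g⟩ = G would require ord(g) = |G| = 28, but the maximum element order in G is 14 < 28. So G is not cyclic and no single element generates it: the count is 0.

Answer: 0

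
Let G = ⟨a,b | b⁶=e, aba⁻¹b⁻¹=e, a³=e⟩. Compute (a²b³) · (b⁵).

Compute (a²b³) · (b⁵) by multiplying left to right and reducing via the relations at each step:
  (a²b³) · b⁵ = a²b²

Answer: a²b²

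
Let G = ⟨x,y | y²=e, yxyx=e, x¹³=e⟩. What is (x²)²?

Compute successive powers of (x²), reducing at each step:
  (x²)²: (x²) · x² = x⁴

Answer: x⁴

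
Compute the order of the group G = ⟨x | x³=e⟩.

G is generated by a single element, so G is cyclic. The relator gives x³ = e and no smaller power is forced to be e, so the 3 powers {e, x, x²} are distinct. Hence |G| = 3.

Answer: 3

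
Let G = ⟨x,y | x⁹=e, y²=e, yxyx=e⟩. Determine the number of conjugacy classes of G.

The conjugacy classes (representative and size) are:
  [e] (size 1), [x⁸] (size 2), [x⁷] (size 2), [x⁶] (size 2), [x⁵] (size 2), [x⁴y] (size 9).
Class equation: 1 + 2 + 2 + 2 + 2 + 9 = 18 = |G|. So G has 6 conjugacy classes.

Answer: 6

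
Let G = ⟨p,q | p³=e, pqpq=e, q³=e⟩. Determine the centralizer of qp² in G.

⟨qp²⟩ ⊆ C_G(qp²) since powers of qp² commute with qp²; so |C_G(qp²)| ≥ |⟨qp²⟩| = 3.
By orbit–stabilizer, |C_G(qp²)| = |G| / |conj. class of qp²| = 12 / 4 = 3.
The 3 elements commuting with qp² are {e, pq², qp²}.

Answer: {e, pq², qp²}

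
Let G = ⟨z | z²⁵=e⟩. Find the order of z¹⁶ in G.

Compute successive powers until reaching e:
  (z¹⁶)¹ = z¹⁶, (z¹⁶)² = z⁷, (z¹⁶)³ = z²³, (z¹⁶)⁴ = z¹⁴, (z¹⁶)⁵ = z⁵, (z¹⁶)⁶ = z²¹, (z¹⁶)⁷ = z¹², (z¹⁶)⁸ = z³, (z¹⁶)⁹ = z¹⁹, (z¹⁶)¹⁰ = z¹⁰, (z¹⁶)¹¹ = z, (z¹⁶)¹² = z¹⁷, (z¹⁶)¹³ = z⁸, (z¹⁶)¹⁴ = z²⁴, (z¹⁶)¹⁵ = z¹⁵, (z¹⁶)¹⁶ = z⁶, (z¹⁶)¹⁷ = z²², (z¹⁶)¹⁸ = z¹³, (z¹⁶)¹⁹ = z⁴, (z¹⁶)²⁰ = z²⁰, (z¹⁶)²¹ = z¹¹, (z¹⁶)²² = z², (z¹⁶)²³ = z¹⁸, (z¹⁶)²⁴ = z⁹, (z¹⁶)²⁵ = e.
The smallest positive k with (z¹⁶)ᵏ = e is 25.

Answer: 25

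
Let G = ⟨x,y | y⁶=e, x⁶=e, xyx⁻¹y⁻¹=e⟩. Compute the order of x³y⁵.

Compute successive powers until reaching e:
  (x³y⁵)¹ = x³y⁵, (x³y⁵)² = y⁴, (x³y⁵)³ = x³y³, (x³y⁵)⁴ = y², (x³y⁵)⁵ = x³y, (x³y⁵)⁶ = e.
The smallest positive k with (x³y⁵)ᵏ = e is 6.

Answer: 6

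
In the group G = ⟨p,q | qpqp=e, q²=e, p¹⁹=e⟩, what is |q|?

Compute successive powers until reaching e:
  q¹ = q, q² = e.
The smallest positive k with qᵏ = e is 2.

Answer: 2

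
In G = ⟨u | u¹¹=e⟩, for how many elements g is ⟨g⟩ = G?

G is cyclic of order 11. An element generates G iff its order is 11, and a cyclic group of order 11 has exactly φ(11) = 10 such elements.

Answer: 10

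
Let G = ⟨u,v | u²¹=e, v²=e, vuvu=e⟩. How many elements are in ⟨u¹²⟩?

|⟨u¹²⟩| equals the order of u¹². Compute successive powers until reaching e:
  (u¹²)¹ = u¹², (u¹²)² = u³, (u¹²)³ = u¹⁵, (u¹²)⁴ = u⁶, (u¹²)⁵ = u¹⁸, (u¹²)⁶ = u⁹, (u¹²)⁷ = e.
The smallest positive k with (u¹²)ᵏ = e is 7, so |⟨u¹²⟩| = 7.

Answer: 7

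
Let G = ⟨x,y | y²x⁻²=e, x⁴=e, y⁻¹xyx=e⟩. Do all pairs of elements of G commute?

x·y = xy but y·x = xy⁻¹, so x·y ≠ y·x and G is not abelian.

Answer: No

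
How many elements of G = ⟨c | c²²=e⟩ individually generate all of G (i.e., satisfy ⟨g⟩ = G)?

G is cyclic of order 22. An element generates G iff its order is 22, and a cyclic group of order 22 has exactly φ(22) = 10 such elements.

Answer: 10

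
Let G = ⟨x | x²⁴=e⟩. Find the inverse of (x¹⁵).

The order of (x¹⁵) is 8 (smallest k with (x¹⁵)ᵏ = e), so (x¹⁵)⁻¹ = (x¹⁵)⁷ = x⁹.
Check: (x¹⁵) · (x⁹) → (x¹⁵) · x⁹ = e, giving e as required.

Answer: x⁹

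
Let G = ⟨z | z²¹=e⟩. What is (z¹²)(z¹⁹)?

Compute (z¹²) · (z¹⁹) by multiplying left to right and reducing via the relations at each step:
  (z¹²) · z¹⁹ = z¹⁰

Answer: z¹⁰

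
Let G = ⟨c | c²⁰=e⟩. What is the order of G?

G is generated by a single element, so G is cyclic. The relator gives c²⁰ = e and no smaller power is forced to be e, so the 20 powers {c, e, c², c³, c⁴, c⁵, c⁶, c⁷, c⁸, c⁹, c¹², c¹³, c¹¹, c¹⁰, c¹⁴, c¹⁵, c¹⁶, c¹⁷, c¹⁸, c¹⁹} are distinct. Hence |G| = 20.

Answer: 20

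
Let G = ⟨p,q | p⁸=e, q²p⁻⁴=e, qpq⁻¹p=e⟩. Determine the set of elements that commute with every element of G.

An element z ∈ Z(G) iff z commutes with every generator.
For example p⁴ is central: (p⁴)·p = p⁵ = p·(p⁴); (p⁴)·q = q⁻¹ = q·(p⁴).
Whereas p ∉ Z(G) since p·q = pq ≠ p³q⁻¹ = q·p.
Checking each of the 16 elements this way gives Z(G) = {e, p⁴}, of order 2.

Answer: {e, p⁴}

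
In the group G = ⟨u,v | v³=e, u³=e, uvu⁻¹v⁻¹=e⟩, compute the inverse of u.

The order of u is 3 (smallest k with uᵏ = e), so u⁻¹ = u² = u².
Check: u · (u²) → u · u² = e, giving e as required.

Answer: u²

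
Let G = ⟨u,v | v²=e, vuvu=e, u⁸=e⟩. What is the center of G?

An element z ∈ Z(G) iff z commutes with every generator.
For example u⁴ is central: (u⁴)·u = u⁵ = u·(u⁴); (u⁴)·v = u⁴v = v·(u⁴).
Whereas u ∉ Z(G) since u·v = uv ≠ u⁷v = v·u.
Checking each of the 16 elements this way gives Z(G) = {e, u⁴}, of order 2.

Answer: {e, u⁴}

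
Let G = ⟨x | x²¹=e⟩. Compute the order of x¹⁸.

Compute successive powers until reaching e:
  (x¹⁸)¹ = x¹⁸, (x¹⁸)² = x¹⁵, (x¹⁸)³ = x¹², (x¹⁸)⁴ = x⁹, (x¹⁸)⁵ = x⁶, (x¹⁸)⁶ = x³, (x¹⁸)⁷ = e.
The smallest positive k with (x¹⁸)ᵏ = e is 7.

Answer: 7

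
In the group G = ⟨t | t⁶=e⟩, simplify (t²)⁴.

Compute successive powers of (t²), reducing at each step:
  (t²)²: (t²) · t² = t⁴
  (t²)³: (t⁴) · t² = e
  (t²)⁴: e · t² = t²

Answer: t²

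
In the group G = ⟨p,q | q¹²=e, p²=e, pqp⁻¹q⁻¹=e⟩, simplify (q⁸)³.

Compute successive powers of (q⁸), reducing at each step:
  (q⁸)²: (q⁸) · q⁸ = q⁴
  (q⁸)³: (q⁴) · q⁸ = e

Answer: e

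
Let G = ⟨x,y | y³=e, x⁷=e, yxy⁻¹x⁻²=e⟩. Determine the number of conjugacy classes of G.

The conjugacy classes (representative and size) are:
  [e] (size 1), [x²] (size 3), [x⁵] (size 3), [y] (size 7), [y²] (size 7).
Class equation: 1 + 3 + 3 + 7 + 7 = 21 = |G|. So G has 5 conjugacy classes.

Answer: 5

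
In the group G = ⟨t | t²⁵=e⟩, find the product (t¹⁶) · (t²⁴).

Compute (t¹⁶) · (t²⁴) by multiplying left to right and reducing via the relations at each step:
  (t¹⁶) · t²⁴ = t¹⁵

Answer: t¹⁵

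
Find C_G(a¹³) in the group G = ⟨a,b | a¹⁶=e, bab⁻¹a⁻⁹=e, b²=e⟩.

⟨a¹³⟩ ⊆ C_G(a¹³) since powers of a¹³ commute with a¹³; so |C_G(a¹³)| ≥ |⟨a¹³⟩| = 16.
By orbit–stabilizer, |C_G(a¹³)| = |G| / |conj. class of a¹³| = 32 / 2 = 16.
The 16 elements commuting with a¹³ are {e, a, a², a³, a⁴, a⁵, a⁶, a⁷, a⁸, a⁹, a¹⁰, a¹¹, a¹², a¹³, a¹⁴, a¹⁵}.

Answer: {e, a, a², a³, a⁴, a⁵, a⁶, a⁷, a⁸, a⁹, a¹⁰, a¹¹, a¹², a¹³, a¹⁴, a¹⁵}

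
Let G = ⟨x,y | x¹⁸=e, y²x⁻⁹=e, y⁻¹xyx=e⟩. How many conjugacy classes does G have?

The conjugacy classes (representative and size) are:
  [e] (size 1), [x¹⁷] (size 2), [x¹⁶] (size 2), [x³] (size 2), [x¹⁴] (size 2), [x¹³] (size 2), [x¹²] (size 2), [x¹¹] (size 2), [x¹⁰] (size 2), [x⁹] (size 1), [x⁸y] (size 9), [xy] (size 9).
Class equation: 1 + 2 + 2 + 2 + 2 + 2 + 2 + 2 + 2 + 1 + 9 + 9 = 36 = |G|. So G has 12 conjugacy classes.

Answer: 12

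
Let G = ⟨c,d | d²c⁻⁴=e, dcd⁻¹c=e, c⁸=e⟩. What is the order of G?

Enumerate words in the generators, reducing via the relations: the distinct elements are
  {c, d, e, cd, c², c³, c⁴, c⁵, c⁶, c⁷, c²d, c³d, d⁻¹, cd⁻¹, c²d⁻¹, c³d⁻¹}.
No further products give new elements, so |G| = 16.

Answer: 16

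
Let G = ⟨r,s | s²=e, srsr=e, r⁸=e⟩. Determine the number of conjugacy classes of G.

The conjugacy classes (representative and size) are:
  [e] (size 1), [r] (size 2), [r⁶] (size 2), [r³] (size 2), [r⁴] (size 1), [s] (size 4), [r⁵s] (size 4).
Class equation: 1 + 2 + 2 + 2 + 1 + 4 + 4 = 16 = |G|. So G has 7 conjugacy classes.

Answer: 7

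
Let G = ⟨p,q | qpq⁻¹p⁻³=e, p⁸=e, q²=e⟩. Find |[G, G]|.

G' = [G, G] is generated by all commutators. The generator-pair commutators are: [p, q] = p⁶.
The subgroup they normally generate is {e, p², p⁴, p⁶}, of order 4.
Check: |G/G'| = 16/4 = 4 is the order of the abelianisation.

Answer: 4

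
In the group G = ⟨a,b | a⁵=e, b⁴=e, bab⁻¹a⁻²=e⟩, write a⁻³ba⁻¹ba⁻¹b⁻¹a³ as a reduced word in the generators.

Multiply left to right, reducing at each step:
  (a²) · b = a²b
  (a²b) · a⁻¹ = b
  b · b = b²
  (b²) · a⁻¹ = ab²
  (ab²) · b⁻¹ = ab
  (ab) · a³ = a²b

Answer: a²b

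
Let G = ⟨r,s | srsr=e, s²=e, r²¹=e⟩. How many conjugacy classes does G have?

The conjugacy classes (representative and size) are:
  [e] (size 1), [r²⁰] (size 2), [r²] (size 2), [r³] (size 2), [r¹⁷] (size 2), [r⁵] (size 2), [r⁶] (size 2), [r⁷] (size 2), [r⁸] (size 2), [r⁹] (size 2), [r¹⁰] (size 2), [s] (size 21).
Class equation: 1 + 2 + 2 + 2 + 2 + 2 + 2 + 2 + 2 + 2 + 2 + 21 = 42 = |G|. So G has 12 conjugacy classes.

Answer: 12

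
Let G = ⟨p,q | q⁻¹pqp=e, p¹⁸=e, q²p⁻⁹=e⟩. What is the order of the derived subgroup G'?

G' = [G, G] is generated by all commutators. The generator-pair commutators are: [p, q] = p².
The subgroup they normally generate is {e, p², p⁴, p⁶, p⁸, p¹⁰, p¹², p¹⁴, p¹⁶}, of order 9.
Check: |G/G'| = 36/9 = 4 is the order of the abelianisation.

Answer: 9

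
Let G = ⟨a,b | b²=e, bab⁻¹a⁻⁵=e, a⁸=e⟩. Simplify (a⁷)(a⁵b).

Compute (a⁷) · (a⁵b) by multiplying left to right and reducing via the relations at each step:
  (a⁷) · a⁵ = a⁴
  (a⁴) · b = a⁴b

Answer: a⁴b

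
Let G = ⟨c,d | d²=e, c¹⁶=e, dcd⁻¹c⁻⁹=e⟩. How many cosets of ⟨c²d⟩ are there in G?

First find ord(c²d) by computing successive powers:
  (c²d)¹ = c²d, (c²d)² = c⁴, (c²d)³ = c⁶d, (c²d)⁴ = c⁸, (c²d)⁵ = c¹⁰d, (c²d)⁶ = c¹², (c²d)⁷ = c¹⁴d, (c²d)⁸ = e.
So |⟨c²d⟩| = ord(c²d) = 8. With |G| = 32, by Lagrange [G : ⟨c²d⟩] = 32/8 = 4.

Answer: 4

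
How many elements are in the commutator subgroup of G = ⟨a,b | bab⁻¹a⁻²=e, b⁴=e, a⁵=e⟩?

G' = [G, G] is generated by all commutators. The generator-pair commutators are: [a, b] = a⁴.
The subgroup they normally generate is {e, a, a², a³, a⁴}, of order 5.
Check: |G/G'| = 20/5 = 4 is the order of the abelianisation.

Answer: 5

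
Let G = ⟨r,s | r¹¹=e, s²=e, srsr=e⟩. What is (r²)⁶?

Compute successive powers of (r²), reducing at each step:
  (r²)²: (r²) · r² = r⁴
  (r²)³: (r⁴) · r² = r⁶
  (r²)⁴: (r⁶) · r² = r⁸
  (r²)⁵: (r⁸) · r² = r¹⁰
  (r²)⁶: (r¹⁰) · r² = r

Answer: r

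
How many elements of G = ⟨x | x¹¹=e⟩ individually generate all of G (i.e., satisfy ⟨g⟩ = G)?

G is cyclic of order 11. An element generates G iff its order is 11, and a cyclic group of order 11 has exactly φ(11) = 10 such elements.

Answer: 10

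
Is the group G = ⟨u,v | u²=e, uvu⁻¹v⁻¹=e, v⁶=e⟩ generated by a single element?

|G| = 12, but the maximum element order in G is 6 < 12. No single element generates all of G, so G is not cyclic.

Answer: No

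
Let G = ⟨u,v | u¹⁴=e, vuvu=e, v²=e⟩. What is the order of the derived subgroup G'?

G' = [G, G] is generated by all commutators. The generator-pair commutators are: [u, v] = u².
The subgroup they normally generate is {e, u², u⁴, u⁶, u⁸, u¹⁰, u¹²}, of order 7.
Check: |G/G'| = 28/7 = 4 is the order of the abelianisation.

Answer: 7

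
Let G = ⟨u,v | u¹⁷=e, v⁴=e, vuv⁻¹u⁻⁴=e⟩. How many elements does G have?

Enumerate words in the generators, reducing via the relations: the distinct elements are
  {e, u, v, uv, u², u³, u⁴, u⁵, u⁶, u⁷, u⁸, u⁹, v², v³, uv², uv³, u²v, u³v, u¹², u¹³, u¹¹, u¹⁰, u¹⁴, u¹⁵, u¹⁶, u⁴v, u⁵v, u⁶v, u⁷v, u⁸v, u⁹v, u²v², u²v³, u³v², u³v³, u¹²v, u¹³v, u¹¹v, u¹⁰v, u¹⁴v, u¹⁵v, u¹⁶v, u⁴v², u⁴v³, u⁵v², u⁵v³, u⁶v², u⁶v³, u⁷v², u⁷v³, u⁸v², u⁸v³, u⁹v², u⁹v³, u¹²v², u¹²v³, u¹³v², u¹³v³, u¹¹v², u¹¹v³, u¹⁰v², u¹⁰v³, u¹⁴v², u¹⁴v³, u¹⁵v², u¹⁵v³, u¹⁶v², u¹⁶v³}.
No further products give new elements, so |G| = 68.

Answer: 68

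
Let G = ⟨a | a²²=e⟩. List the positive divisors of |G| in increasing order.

|G| = 22 = 2 · 11. By Lagrange's theorem the order of any subgroup divides 22; the divisors of 22 are 1, 2, 11, 22.

Answer: 1, 2, 11, 22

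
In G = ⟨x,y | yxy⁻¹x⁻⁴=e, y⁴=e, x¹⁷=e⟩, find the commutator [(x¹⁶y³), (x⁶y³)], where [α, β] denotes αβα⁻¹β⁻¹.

[(x¹⁶y³), (x⁶y³)] = (x¹⁶y³)·(x⁶y³)·(x¹⁶y³)⁻¹·(x⁶y³)⁻¹.
  (x¹⁶y³) · (x⁶y³) = x⁹y²
  (x⁹y²) · (x⁴y) = x⁵y³
  (x⁵y³) · (x¹⁰y) = x¹⁶

Answer: x¹⁶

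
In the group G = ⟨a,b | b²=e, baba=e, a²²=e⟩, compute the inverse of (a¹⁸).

The order of (a¹⁸) is 11 (smallest k with (a¹⁸)ᵏ = e), so (a¹⁸)⁻¹ = (a¹⁸)¹⁰ = a⁴.
Check: (a¹⁸) · (a⁴) → (a¹⁸) · a⁴ = e, giving e as required.

Answer: a⁴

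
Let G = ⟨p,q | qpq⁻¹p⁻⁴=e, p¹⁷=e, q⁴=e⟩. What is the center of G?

An element z ∈ Z(G) iff z commutes with every generator.
For example e is central: e·p = p = p·e; e·q = q = q·e.
Whereas p ∉ Z(G) since p·q = pq ≠ p⁴q = q·p.
Checking each of the 68 elements this way gives Z(G) = {e}, of order 1.

Answer: {e}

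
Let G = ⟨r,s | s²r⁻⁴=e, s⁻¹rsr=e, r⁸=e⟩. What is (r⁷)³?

Compute successive powers of (r⁷), reducing at each step:
  (r⁷)²: (r⁷) · r⁷ = r⁶
  (r⁷)³: (r⁶) · r⁷ = r⁵

Answer: r⁵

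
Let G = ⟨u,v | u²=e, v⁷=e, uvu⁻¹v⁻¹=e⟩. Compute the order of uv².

Compute successive powers until reaching e:
  (uv²)¹ = uv², (uv²)² = v⁴, (uv²)³ = uv⁶, (uv²)⁴ = v, (uv²)⁵ = uv³, (uv²)⁶ = v⁵, (uv²)⁷ = u, (uv²)⁸ = v², (uv²)⁹ = uv⁴, (uv²)¹⁰ = v⁶, (uv²)¹¹ = uv, (uv²)¹² = v³, (uv²)¹³ = uv⁵, (uv²)¹⁴ = e.
The smallest positive k with (uv²)ᵏ = e is 14.

Answer: 14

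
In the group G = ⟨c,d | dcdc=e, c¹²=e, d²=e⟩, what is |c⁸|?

Compute successive powers until reaching e:
  (c⁸)¹ = c⁸, (c⁸)² = c⁴, (c⁸)³ = e.
The smallest positive k with (c⁸)ᵏ = e is 3.

Answer: 3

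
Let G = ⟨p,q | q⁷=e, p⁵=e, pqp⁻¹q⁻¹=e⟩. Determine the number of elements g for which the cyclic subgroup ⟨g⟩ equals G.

G is cyclic of order 35. An element generates G iff its order is 35, and a cyclic group of order 35 has exactly φ(35) = 24 such elements.

Answer: 24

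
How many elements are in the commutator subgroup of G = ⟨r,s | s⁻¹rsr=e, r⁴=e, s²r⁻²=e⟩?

G' = [G, G] is generated by all commutators. The generator-pair commutators are: [r, s] = r².
The subgroup they normally generate is {e, r²}, of order 2.
Check: |G/G'| = 8/2 = 4 is the order of the abelianisation.

Answer: 2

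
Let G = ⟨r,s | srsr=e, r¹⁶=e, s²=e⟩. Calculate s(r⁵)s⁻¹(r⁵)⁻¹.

[s, (r⁵)] = s·(r⁵)·s⁻¹·(r⁵)⁻¹.
  s · (r⁵) = r¹¹s
  (r¹¹s) · s = r¹¹
  (r¹¹) · (r¹¹) = r⁶

Answer: r⁶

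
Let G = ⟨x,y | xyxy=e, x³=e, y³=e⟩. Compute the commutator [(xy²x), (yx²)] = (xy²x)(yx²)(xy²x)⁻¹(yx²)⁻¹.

[(xy²x), (yx²)] = (xy²x)·(yx²)·(xy²x)⁻¹·(yx²)⁻¹.
  (xy²x) · (yx²) = y²
  (y²) · (xy²x) = x²y
  (x²y) · (xy²) = xy

Answer: xy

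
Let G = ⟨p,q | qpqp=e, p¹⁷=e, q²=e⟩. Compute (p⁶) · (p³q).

Compute (p⁶) · (p³q) by multiplying left to right and reducing via the relations at each step:
  (p⁶) · p³ = p⁹
  (p⁹) · q = p⁹q

Answer: p⁹q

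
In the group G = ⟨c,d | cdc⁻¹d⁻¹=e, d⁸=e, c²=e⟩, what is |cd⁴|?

Compute successive powers until reaching e:
  (cd⁴)¹ = cd⁴, (cd⁴)² = e.
The smallest positive k with (cd⁴)ᵏ = e is 2.

Answer: 2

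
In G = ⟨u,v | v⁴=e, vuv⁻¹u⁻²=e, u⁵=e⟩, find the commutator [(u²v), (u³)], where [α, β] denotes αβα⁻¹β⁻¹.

[(u²v), (u³)] = (u²v)·(u³)·(u²v)⁻¹·(u³)⁻¹.
  (u²v) · (u³) = u³v
  (u³v) · (u⁴v³) = u
  u · (u²) = u³

Answer: u³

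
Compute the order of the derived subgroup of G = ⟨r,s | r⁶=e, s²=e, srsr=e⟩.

G' = [G, G] is generated by all commutators. The generator-pair commutators are: [r, s] = r².
The subgroup they normally generate is {e, r², r⁴}, of order 3.
Check: |G/G'| = 12/3 = 4 is the order of the abelianisation.

Answer: 3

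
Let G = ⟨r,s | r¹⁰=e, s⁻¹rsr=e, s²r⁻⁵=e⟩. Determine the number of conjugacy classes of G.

The conjugacy classes (representative and size) are:
  [e] (size 1), [r] (size 2), [r⁸] (size 2), [r⁷] (size 2), [r⁴] (size 2), [r⁵] (size 1), [r⁴s] (size 5), [r²s⁻¹] (size 5).
Class equation: 1 + 2 + 2 + 2 + 2 + 1 + 5 + 5 = 20 = |G|. So G has 8 conjugacy classes.

Answer: 8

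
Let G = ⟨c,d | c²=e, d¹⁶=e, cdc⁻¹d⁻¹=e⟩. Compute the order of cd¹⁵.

Compute successive powers until reaching e:
  (cd¹⁵)¹ = cd¹⁵, (cd¹⁵)² = d¹⁴, (cd¹⁵)³ = cd¹³, (cd¹⁵)⁴ = d¹², (cd¹⁵)⁵ = cd¹¹, (cd¹⁵)⁶ = d¹⁰, (cd¹⁵)⁷ = cd⁹, (cd¹⁵)⁸ = d⁸, (cd¹⁵)⁹ = cd⁷, (cd¹⁵)¹⁰ = d⁶, (cd¹⁵)¹¹ = cd⁵, (cd¹⁵)¹² = d⁴, (cd¹⁵)¹³ = cd³, (cd¹⁵)¹⁴ = d², (cd¹⁵)¹⁵ = cd, (cd¹⁵)¹⁶ = e.
The smallest positive k with (cd¹⁵)ᵏ = e is 16.

Answer: 16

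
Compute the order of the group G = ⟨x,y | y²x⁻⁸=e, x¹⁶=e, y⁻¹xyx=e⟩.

Enumerate words in the generators, reducing via the relations: the distinct elements are
  {e, x, y, xy, x², x³, x⁴, x⁵, x⁶, x⁷, x⁸, x⁹, x²y, x³y, x¹², x¹³, x¹¹, x¹⁰, x¹⁴, x¹⁵, x⁴y, x⁵y, x⁶y, x⁷y, y⁻¹, xy⁻¹, x²y⁻¹, x³y⁻¹, x⁴y⁻¹, x⁵y⁻¹, x⁶y⁻¹, x⁷y⁻¹}.
No further products give new elements, so |G| = 32.

Answer: 32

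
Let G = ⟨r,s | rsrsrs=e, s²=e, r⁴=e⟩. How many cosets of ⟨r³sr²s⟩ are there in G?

First find ord(r³sr²s) by computing successive powers:
  (r³sr²s)¹ = r³sr²s, (r³sr²s)² = e.
So |⟨r³sr²s⟩| = ord(r³sr²s) = 2. With |G| = 24, by Lagrange [G : ⟨r³sr²s⟩] = 24/2 = 12.

Answer: 12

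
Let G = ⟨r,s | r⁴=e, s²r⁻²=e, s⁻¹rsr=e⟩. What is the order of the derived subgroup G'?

G' = [G, G] is generated by all commutators. The generator-pair commutators are: [r, s] = r².
The subgroup they normally generate is {e, r²}, of order 2.
Check: |G/G'| = 8/2 = 4 is the order of the abelianisation.

Answer: 2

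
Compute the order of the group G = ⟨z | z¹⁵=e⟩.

G is generated by a single element, so G is cyclic. The relator gives z¹⁵ = e and no smaller power is forced to be e, so the 15 powers {e, z, z², z³, z⁴, z⁵, z⁶, z⁷, z⁸, z⁹, z¹², z¹³, z¹¹, z¹⁰, z¹⁴} are distinct. Hence |G| = 15.

Answer: 15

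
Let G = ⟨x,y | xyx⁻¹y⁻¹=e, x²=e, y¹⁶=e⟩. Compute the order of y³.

Compute successive powers until reaching e:
  (y³)¹ = y³, (y³)² = y⁶, (y³)³ = y⁹, (y³)⁴ = y¹², (y³)⁵ = y¹⁵, (y³)⁶ = y², (y³)⁷ = y⁵, (y³)⁸ = y⁸, (y³)⁹ = y¹¹, (y³)¹⁰ = y¹⁴, (y³)¹¹ = y, (y³)¹² = y⁴, (y³)¹³ = y⁷, (y³)¹⁴ = y¹⁰, (y³)¹⁵ = y¹³, (y³)¹⁶ = e.
The smallest positive k with (y³)ᵏ = e is 16.

Answer: 16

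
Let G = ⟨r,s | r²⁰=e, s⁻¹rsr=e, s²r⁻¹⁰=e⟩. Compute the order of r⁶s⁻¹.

Compute successive powers until reaching e:
  (r⁶s⁻¹)¹ = r⁶s⁻¹, (r⁶s⁻¹)² = r¹⁰, (r⁶s⁻¹)³ = r⁶s, (r⁶s⁻¹)⁴ = e.
The smallest positive k with (r⁶s⁻¹)ᵏ = e is 4.

Answer: 4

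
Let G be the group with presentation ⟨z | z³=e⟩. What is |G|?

G is generated by a single element, so G is cyclic. The relator gives z³ = e and no smaller power is forced to be e, so the 3 powers {e, z, z²} are distinct. Hence |G| = 3.

Answer: 3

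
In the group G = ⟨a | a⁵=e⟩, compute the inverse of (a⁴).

The order of (a⁴) is 5 (smallest k with (a⁴)ᵏ = e), so (a⁴)⁻¹ = (a⁴)⁴ = a.
Check: (a⁴) · a → (a⁴) · a = e, giving e as required.

Answer: a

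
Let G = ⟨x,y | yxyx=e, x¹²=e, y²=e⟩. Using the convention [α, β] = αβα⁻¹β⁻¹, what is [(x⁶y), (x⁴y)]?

[(x⁶y), (x⁴y)] = (x⁶y)·(x⁴y)·(x⁶y)⁻¹·(x⁴y)⁻¹.
  (x⁶y) · (x⁴y) = x²
  (x²) · (x⁶y) = x⁸y
  (x⁸y) · (x⁴y) = x⁴

Answer: x⁴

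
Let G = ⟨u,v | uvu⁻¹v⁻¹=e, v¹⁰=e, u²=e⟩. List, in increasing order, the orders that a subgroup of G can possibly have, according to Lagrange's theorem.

|G| = 20 = 2² · 5. By Lagrange's theorem the order of any subgroup divides 20; the divisors of 20 are 1, 2, 4, 5, 10, 20.

Answer: 1, 2, 4, 5, 10, 20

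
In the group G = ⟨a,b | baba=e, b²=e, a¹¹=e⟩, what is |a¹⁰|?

Compute successive powers until reaching e:
  (a¹⁰)¹ = a¹⁰, (a¹⁰)² = a⁹, (a¹⁰)³ = a⁸, (a¹⁰)⁴ = a⁷, (a¹⁰)⁵ = a⁶, (a¹⁰)⁶ = a⁵, (a¹⁰)⁷ = a⁴, (a¹⁰)⁸ = a³, (a¹⁰)⁹ = a², (a¹⁰)¹⁰ = a, (a¹⁰)¹¹ = e.
The smallest positive k with (a¹⁰)ᵏ = e is 11.

Answer: 11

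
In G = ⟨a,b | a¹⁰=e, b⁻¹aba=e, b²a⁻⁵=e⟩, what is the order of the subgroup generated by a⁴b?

|⟨a⁴b⟩| equals the order of a⁴b. Compute successive powers until reaching e:
  (a⁴b)¹ = a⁴b, (a⁴b)² = a⁵, (a⁴b)³ = a⁴b⁻¹, (a⁴b)⁴ = e.
The smallest positive k with (a⁴b)ᵏ = e is 4, so |⟨a⁴b⟩| = 4.

Answer: 4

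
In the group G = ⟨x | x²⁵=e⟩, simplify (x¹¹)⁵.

Compute successive powers of (x¹¹), reducing at each step:
  (x¹¹)²: (x¹¹) · x¹¹ = x²²
  (x¹¹)³: (x²²) · x¹¹ = x⁸
  (x¹¹)⁴: (x⁸) · x¹¹ = x¹⁹
  (x¹¹)⁵: (x¹⁹) · x¹¹ = x⁵

Answer: x⁵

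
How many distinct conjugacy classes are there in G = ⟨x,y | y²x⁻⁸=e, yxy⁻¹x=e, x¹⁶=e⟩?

The conjugacy classes (representative and size) are:
  [e] (size 1), [x] (size 2), [x¹⁴] (size 2), [x¹³] (size 2), [x¹²] (size 2), [x⁵] (size 2), [x¹⁰] (size 2), [x⁷] (size 2), [x⁸] (size 1), [y⁻¹] (size 8), [x⁷y⁻¹] (size 8).
Class equation: 1 + 2 + 2 + 2 + 2 + 2 + 2 + 2 + 1 + 8 + 8 = 32 = |G|. So G has 11 conjugacy classes.

Answer: 11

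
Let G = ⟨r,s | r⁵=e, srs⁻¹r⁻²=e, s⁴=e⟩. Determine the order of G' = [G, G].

G' = [G, G] is generated by all commutators. The generator-pair commutators are: [r, s] = r⁴.
The subgroup they normally generate is {e, r, r², r³, r⁴}, of order 5.
Check: |G/G'| = 20/5 = 4 is the order of the abelianisation.

Answer: 5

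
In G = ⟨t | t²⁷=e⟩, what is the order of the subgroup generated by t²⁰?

|⟨t²⁰⟩| equals the order of t²⁰. Compute successive powers until reaching e:
  (t²⁰)¹ = t²⁰, (t²⁰)² = t¹³, (t²⁰)³ = t⁶, (t²⁰)⁴ = t²⁶, (t²⁰)⁵ = t¹⁹, (t²⁰)⁶ = t¹², (t²⁰)⁷ = t⁵, (t²⁰)⁸ = t²⁵, (t²⁰)⁹ = t¹⁸, (t²⁰)¹⁰ = t¹¹, (t²⁰)¹¹ = t⁴, (t²⁰)¹² = t²⁴, (t²⁰)¹³ = t¹⁷, (t²⁰)¹⁴ = t¹⁰, (t²⁰)¹⁵ = t³, (t²⁰)¹⁶ = t²³, (t²⁰)¹⁷ = t¹⁶, (t²⁰)¹⁸ = t⁹, (t²⁰)¹⁹ = t², (t²⁰)²⁰ = t²², (t²⁰)²¹ = t¹⁵, (t²⁰)²² = t⁸, (t²⁰)²³ = t, (t²⁰)²⁴ = t²¹, (t²⁰)²⁵ = t¹⁴, (t²⁰)²⁶ = t⁷, (t²⁰)²⁷ = e.
The smallest positive k with (t²⁰)ᵏ = e is 27, so |⟨t²⁰⟩| = 27.

Answer: 27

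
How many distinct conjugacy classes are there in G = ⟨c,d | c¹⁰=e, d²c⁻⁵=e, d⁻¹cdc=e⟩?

The conjugacy classes (representative and size) are:
  [e] (size 1), [c] (size 2), [c⁸] (size 2), [c⁷] (size 2), [c⁴] (size 2), [c⁵] (size 1), [c⁴d] (size 5), [c²d⁻¹] (size 5).
Class equation: 1 + 2 + 2 + 2 + 2 + 1 + 5 + 5 = 20 = |G|. So G has 8 conjugacy classes.

Answer: 8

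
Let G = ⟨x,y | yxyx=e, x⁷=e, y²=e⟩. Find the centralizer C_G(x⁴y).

⟨x⁴y⟩ ⊆ C_G(x⁴y) since powers of x⁴y commute with x⁴y; so |C_G(x⁴y)| ≥ |⟨x⁴y⟩| = 2.
By orbit–stabilizer, |C_G(x⁴y)| = |G| / |conj. class of x⁴y| = 14 / 7 = 2.
The 2 elements commuting with x⁴y are {e, x⁴y}.

Answer: {e, x⁴y}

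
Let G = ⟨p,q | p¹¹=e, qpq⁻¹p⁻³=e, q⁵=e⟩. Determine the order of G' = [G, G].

G' = [G, G] is generated by all commutators. The generator-pair commutators are: [p, q] = p⁹.
The subgroup they normally generate is {e, p, p², p³, p⁴, p⁵, p⁶, p⁷, p⁸, p⁹, p¹⁰}, of order 11.
Check: |G/G'| = 55/11 = 5 is the order of the abelianisation.

Answer: 11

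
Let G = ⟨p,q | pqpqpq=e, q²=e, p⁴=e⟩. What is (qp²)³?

Compute successive powers of (qp²), reducing at each step:
  (qp²)²: (qp²) · q = qp²q;   (qp²q) · p² = p²qp²q
  (qp²)³: (p²qp²q) · q = p²qp²;   (p²qp²) · p² = p²q

Answer: p²q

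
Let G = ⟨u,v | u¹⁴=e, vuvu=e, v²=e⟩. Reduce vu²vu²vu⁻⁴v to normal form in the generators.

Multiply left to right, reducing at each step:
  v · u² = u¹²v
  (u¹²v) · v = u¹²
  (u¹²) · u² = e
  e · v = v
  v · u⁻⁴ = u⁴v
  (u⁴v) · v = u⁴

Answer: u⁴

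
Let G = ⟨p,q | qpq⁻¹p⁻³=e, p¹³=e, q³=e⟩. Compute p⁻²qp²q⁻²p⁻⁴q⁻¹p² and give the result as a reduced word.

Multiply left to right, reducing at each step:
  (p¹¹) · q = p¹¹q
  (p¹¹q) · p² = p⁴q
  (p⁴q) · q⁻² = p⁴q²
  (p⁴q²) · p⁻⁴ = p⁷q²
  (p⁷q²) · q⁻¹ = p⁷q
  (p⁷q) · p² = q

Answer: q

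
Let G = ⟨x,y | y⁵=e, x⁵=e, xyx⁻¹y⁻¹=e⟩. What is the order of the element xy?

Compute successive powers until reaching e:
  (xy)¹ = xy, (xy)² = x²y², (xy)³ = x³y³, (xy)⁴ = x⁴y⁴, (xy)⁵ = e.
The smallest positive k with (xy)ᵏ = e is 5.

Answer: 5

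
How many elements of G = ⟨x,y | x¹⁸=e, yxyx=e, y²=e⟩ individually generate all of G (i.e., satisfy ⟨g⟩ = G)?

⟨g⟩ = G would require ord(g) = |G| = 36, but the maximum element order in G is 18 < 36. So G is not cyclic and no single element generates it: the count is 0.

Answer: 0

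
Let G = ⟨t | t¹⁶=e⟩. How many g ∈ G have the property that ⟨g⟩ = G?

G is cyclic of order 16. An element generates G iff its order is 16, and a cyclic group of order 16 has exactly φ(16) = 8 such elements.

Answer: 8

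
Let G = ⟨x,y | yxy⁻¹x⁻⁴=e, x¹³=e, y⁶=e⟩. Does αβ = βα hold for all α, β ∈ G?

x·y = xy but y·x = x⁴y, so x·y ≠ y·x and G is not abelian.

Answer: No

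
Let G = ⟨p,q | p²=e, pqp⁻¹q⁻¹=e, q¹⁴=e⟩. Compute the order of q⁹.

Compute successive powers until reaching e:
  (q⁹)¹ = q⁹, (q⁹)² = q⁴, (q⁹)³ = q¹³, (q⁹)⁴ = q⁸, (q⁹)⁵ = q³, (q⁹)⁶ = q¹², (q⁹)⁷ = q⁷, (q⁹)⁸ = q², (q⁹)⁹ = q¹¹, (q⁹)¹⁰ = q⁶, (q⁹)¹¹ = q, (q⁹)¹² = q¹⁰, (q⁹)¹³ = q⁵, (q⁹)¹⁴ = e.
The smallest positive k with (q⁹)ᵏ = e is 14.

Answer: 14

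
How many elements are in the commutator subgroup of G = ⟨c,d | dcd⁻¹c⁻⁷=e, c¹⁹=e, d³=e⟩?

G' = [G, G] is generated by all commutators. The generator-pair commutators are: [c, d] = c¹³.
The subgroup they normally generate is {e, c, c², c³, c⁴, c⁵, c⁶, c⁷, c⁸, c⁹, c¹⁰, c¹¹, c¹², c¹³, c¹⁴, c¹⁵, c¹⁶, c¹⁷, c¹⁸}, of order 19.
Check: |G/G'| = 57/19 = 3 is the order of the abelianisation.

Answer: 19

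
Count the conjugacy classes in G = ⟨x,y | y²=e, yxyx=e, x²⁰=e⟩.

The conjugacy classes (representative and size) are:
  [e] (size 1), [x] (size 2), [x¹⁸] (size 2), [x³] (size 2), [x⁴] (size 2), [x¹⁵] (size 2), [x¹⁴] (size 2), [x⁷] (size 2), [x¹²] (size 2), [x¹¹] (size 2), [x¹⁰] (size 1), [x¹⁸y] (size 10), [x⁵y] (size 10).
Class equation: 1 + 2 + 2 + 2 + 2 + 2 + 2 + 2 + 2 + 2 + 1 + 10 + 10 = 40 = |G|. So G has 13 conjugacy classes.

Answer: 13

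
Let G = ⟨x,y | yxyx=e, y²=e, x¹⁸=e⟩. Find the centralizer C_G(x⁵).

⟨x⁵⟩ ⊆ C_G(x⁵) since powers of x⁵ commute with x⁵; so |C_G(x⁵)| ≥ |⟨x⁵⟩| = 18.
By orbit–stabilizer, |C_G(x⁵)| = |G| / |conj. class of x⁵| = 36 / 2 = 18.
The 18 elements commuting with x⁵ are {e, x, x², x³, x⁴, x⁵, x⁶, x⁷, x⁸, x⁹, x¹⁰, x¹¹, x¹², x¹³, x¹⁴, x¹⁵, x¹⁶, x¹⁷}.

Answer: {e, x, x², x³, x⁴, x⁵, x⁶, x⁷, x⁸, x⁹, x¹⁰, x¹¹, x¹², x¹³, x¹⁴, x¹⁵, x¹⁶, x¹⁷}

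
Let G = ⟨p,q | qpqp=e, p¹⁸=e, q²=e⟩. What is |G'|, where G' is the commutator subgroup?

G' = [G, G] is generated by all commutators. The generator-pair commutators are: [p, q] = p².
The subgroup they normally generate is {e, p², p⁴, p⁶, p⁸, p¹⁰, p¹², p¹⁴, p¹⁶}, of order 9.
Check: |G/G'| = 36/9 = 4 is the order of the abelianisation.

Answer: 9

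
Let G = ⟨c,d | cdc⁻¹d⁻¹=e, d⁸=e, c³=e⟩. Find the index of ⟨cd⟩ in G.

First find ord(cd) by computing successive powers:
  (cd)¹ = cd, (cd)² = c²d², (cd)³ = d³, (cd)⁴ = cd⁴, (cd)⁵ = c²d⁵, (cd)⁶ = d⁶, (cd)⁷ = cd⁷, (cd)⁸ = c², (cd)⁹ = d, (cd)¹⁰ = cd², (cd)¹¹ = c²d³, (cd)¹² = d⁴, (cd)¹³ = cd⁵, (cd)¹⁴ = c²d⁶, (cd)¹⁵ = d⁷, (cd)¹⁶ = c, (cd)¹⁷ = c²d, (cd)¹⁸ = d², (cd)¹⁹ = cd³, (cd)²⁰ = c²d⁴, (cd)²¹ = d⁵, (cd)²² = cd⁶, (cd)²³ = c²d⁷, (cd)²⁴ = e.
So |⟨cd⟩| = ord(cd) = 24. With |G| = 24, by Lagrange [G : ⟨cd⟩] = 24/24 = 1.

Answer: 1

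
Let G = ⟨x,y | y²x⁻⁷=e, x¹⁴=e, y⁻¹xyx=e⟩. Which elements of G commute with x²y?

⟨x²y⟩ ⊆ C_G(x²y) since powers of x²y commute with x²y; so |C_G(x²y)| ≥ |⟨x²y⟩| = 4.
By orbit–stabilizer, |C_G(x²y)| = |G| / |conj. class of x²y| = 28 / 7 = 4.
The 4 elements commuting with x²y are {e, x⁷, x²y, x²y⁻¹}.

Answer: {e, x⁷, x²y, x²y⁻¹}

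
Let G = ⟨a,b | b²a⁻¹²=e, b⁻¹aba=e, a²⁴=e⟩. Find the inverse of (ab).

The order of (ab) is 4 (smallest k with (ab)ᵏ = e), so (ab)⁻¹ = (ab)³ = ab⁻¹.
Check: (ab) · (ab⁻¹) → (ab) · a = b;   b · b⁻¹ = e, giving e as required.

Answer: ab⁻¹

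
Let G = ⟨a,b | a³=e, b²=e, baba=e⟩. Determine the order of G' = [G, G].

G' = [G, G] is generated by all commutators. The generator-pair commutators are: [a, b] = a².
The subgroup they normally generate is {e, a, a²}, of order 3.
Check: |G/G'| = 6/3 = 2 is the order of the abelianisation.

Answer: 3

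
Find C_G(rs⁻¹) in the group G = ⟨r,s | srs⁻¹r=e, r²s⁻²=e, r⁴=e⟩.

⟨rs⁻¹⟩ ⊆ C_G(rs⁻¹) since powers of rs⁻¹ commute with rs⁻¹; so |C_G(rs⁻¹)| ≥ |⟨rs⁻¹⟩| = 4.
By orbit–stabilizer, |C_G(rs⁻¹)| = |G| / |conj. class of rs⁻¹| = 8 / 2 = 4.
The 4 elements commuting with rs⁻¹ are {e, r², rs⁻¹, rs}.

Answer: {e, r², rs⁻¹, rs}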